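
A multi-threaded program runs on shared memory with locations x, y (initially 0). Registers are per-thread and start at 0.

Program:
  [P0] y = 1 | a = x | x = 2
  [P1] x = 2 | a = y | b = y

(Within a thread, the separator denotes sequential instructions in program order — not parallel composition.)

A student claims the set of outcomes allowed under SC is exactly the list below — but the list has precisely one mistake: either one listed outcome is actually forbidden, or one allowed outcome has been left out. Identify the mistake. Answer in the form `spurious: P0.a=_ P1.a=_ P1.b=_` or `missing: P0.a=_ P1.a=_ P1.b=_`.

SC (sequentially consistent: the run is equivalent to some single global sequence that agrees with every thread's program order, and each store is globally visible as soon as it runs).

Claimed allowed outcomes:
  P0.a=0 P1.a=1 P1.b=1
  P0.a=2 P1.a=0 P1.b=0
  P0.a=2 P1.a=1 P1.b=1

missing: P0.a=2 P1.a=0 P1.b=1

outcome vector order: (P0.a,P1.a,P1.b)
under SC → 0/1/1 2/0/0 2/0/1 2/1/1
SC∖claimed = {2/0/1}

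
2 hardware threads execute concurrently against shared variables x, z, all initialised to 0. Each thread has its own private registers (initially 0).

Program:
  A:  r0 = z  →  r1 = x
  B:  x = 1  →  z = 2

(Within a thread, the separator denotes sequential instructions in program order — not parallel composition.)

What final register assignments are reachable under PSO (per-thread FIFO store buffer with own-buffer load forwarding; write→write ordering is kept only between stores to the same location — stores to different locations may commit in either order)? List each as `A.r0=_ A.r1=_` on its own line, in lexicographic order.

A.r0=0 A.r1=0
A.r0=0 A.r1=1
A.r0=2 A.r1=0
A.r0=2 A.r1=1

outcome vector order: (A.r0,A.r1)
|PSO outcomes| = 4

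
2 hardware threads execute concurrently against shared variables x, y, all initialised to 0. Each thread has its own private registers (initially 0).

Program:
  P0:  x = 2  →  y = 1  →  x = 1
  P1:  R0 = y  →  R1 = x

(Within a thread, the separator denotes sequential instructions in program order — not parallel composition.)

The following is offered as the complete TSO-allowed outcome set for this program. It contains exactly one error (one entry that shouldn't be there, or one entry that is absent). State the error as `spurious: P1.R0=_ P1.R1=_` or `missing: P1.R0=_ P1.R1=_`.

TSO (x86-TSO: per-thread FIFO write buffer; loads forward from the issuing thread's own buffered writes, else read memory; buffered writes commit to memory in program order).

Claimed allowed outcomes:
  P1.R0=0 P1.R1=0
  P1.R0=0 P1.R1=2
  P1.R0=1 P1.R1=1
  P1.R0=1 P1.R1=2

missing: P1.R0=0 P1.R1=1

outcome vector order: (P1.R0,P1.R1)
[TSO] allowed = {<0 0>, <0 1>, <0 2>, <1 1>, <1 2>}
TSO∖claimed = {<0 1>}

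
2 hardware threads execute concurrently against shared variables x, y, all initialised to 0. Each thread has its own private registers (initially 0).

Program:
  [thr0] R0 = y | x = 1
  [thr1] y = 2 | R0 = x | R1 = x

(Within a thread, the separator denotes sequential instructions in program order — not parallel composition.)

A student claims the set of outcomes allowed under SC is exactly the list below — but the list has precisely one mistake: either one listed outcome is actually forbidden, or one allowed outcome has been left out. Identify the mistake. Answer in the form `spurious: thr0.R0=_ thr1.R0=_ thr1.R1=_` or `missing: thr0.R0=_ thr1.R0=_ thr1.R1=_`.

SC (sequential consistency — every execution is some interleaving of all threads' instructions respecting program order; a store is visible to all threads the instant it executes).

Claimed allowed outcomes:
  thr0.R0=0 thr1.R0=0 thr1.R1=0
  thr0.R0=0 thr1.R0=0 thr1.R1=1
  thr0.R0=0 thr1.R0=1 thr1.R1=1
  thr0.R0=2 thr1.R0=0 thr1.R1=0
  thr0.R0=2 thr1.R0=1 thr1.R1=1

missing: thr0.R0=2 thr1.R0=0 thr1.R1=1

outcome vector order: (thr0.R0,thr1.R0,thr1.R1)
[SC] allowed = {(0,0,0) (0,0,1) (0,1,1) (2,0,0) (2,0,1) (2,1,1)}
SC∖claimed = {(2,0,1)}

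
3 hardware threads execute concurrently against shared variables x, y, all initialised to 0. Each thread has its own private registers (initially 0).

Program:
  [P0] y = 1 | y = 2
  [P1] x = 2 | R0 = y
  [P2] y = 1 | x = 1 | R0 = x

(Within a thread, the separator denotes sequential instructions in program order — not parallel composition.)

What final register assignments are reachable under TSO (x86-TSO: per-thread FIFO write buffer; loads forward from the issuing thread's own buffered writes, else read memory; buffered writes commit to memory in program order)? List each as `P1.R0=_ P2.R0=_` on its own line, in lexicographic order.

P1.R0=0 P2.R0=1
P1.R0=0 P2.R0=2
P1.R0=1 P2.R0=1
P1.R0=1 P2.R0=2
P1.R0=2 P2.R0=1
P1.R0=2 P2.R0=2

outcome vector order: (P1.R0,P2.R0)
|TSO outcomes| = 6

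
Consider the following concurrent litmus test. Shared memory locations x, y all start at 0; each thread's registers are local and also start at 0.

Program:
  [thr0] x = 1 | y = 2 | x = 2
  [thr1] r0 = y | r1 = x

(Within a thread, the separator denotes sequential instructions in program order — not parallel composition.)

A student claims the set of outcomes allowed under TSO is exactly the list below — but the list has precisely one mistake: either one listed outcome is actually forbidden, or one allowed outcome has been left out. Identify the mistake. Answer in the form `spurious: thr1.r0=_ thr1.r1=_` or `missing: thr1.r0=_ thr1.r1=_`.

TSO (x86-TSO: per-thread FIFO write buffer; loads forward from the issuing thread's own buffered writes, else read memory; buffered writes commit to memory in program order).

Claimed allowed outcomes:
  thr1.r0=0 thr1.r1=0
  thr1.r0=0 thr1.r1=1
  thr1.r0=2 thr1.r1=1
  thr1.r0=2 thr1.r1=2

outcome vector order: (thr1.r0,thr1.r1)
under TSO → 00; 01; 02; 21; 22
TSO∖claimed = {02}

missing: thr1.r0=0 thr1.r1=2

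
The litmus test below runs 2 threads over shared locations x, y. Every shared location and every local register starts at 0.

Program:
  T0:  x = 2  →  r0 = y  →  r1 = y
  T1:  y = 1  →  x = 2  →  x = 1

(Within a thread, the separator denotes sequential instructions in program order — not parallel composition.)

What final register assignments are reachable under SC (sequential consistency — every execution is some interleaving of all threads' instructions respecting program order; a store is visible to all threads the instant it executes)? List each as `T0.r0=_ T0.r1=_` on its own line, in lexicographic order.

outcome vector order: (T0.r0,T0.r1)
|SC outcomes| = 3

T0.r0=0 T0.r1=0
T0.r0=0 T0.r1=1
T0.r0=1 T0.r1=1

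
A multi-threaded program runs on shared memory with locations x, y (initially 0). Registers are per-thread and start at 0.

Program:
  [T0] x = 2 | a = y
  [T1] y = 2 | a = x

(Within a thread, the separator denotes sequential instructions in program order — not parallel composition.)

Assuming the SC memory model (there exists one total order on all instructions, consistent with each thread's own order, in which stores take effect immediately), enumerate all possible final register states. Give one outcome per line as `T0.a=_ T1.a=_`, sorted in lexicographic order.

outcome vector order: (T0.a,T1.a)
|SC outcomes| = 3

T0.a=0 T1.a=2
T0.a=2 T1.a=0
T0.a=2 T1.a=2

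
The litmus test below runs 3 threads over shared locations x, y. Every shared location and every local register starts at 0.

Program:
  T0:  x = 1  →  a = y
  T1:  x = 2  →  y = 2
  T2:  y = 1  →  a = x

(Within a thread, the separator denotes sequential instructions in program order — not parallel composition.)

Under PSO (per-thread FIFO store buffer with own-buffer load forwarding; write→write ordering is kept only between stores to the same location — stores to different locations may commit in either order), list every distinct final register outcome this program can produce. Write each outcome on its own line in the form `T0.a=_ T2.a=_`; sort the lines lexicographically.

T0.a=0 T2.a=0
T0.a=0 T2.a=1
T0.a=0 T2.a=2
T0.a=1 T2.a=0
T0.a=1 T2.a=1
T0.a=1 T2.a=2
T0.a=2 T2.a=0
T0.a=2 T2.a=1
T0.a=2 T2.a=2

outcome vector order: (T0.a,T2.a)
|PSO outcomes| = 9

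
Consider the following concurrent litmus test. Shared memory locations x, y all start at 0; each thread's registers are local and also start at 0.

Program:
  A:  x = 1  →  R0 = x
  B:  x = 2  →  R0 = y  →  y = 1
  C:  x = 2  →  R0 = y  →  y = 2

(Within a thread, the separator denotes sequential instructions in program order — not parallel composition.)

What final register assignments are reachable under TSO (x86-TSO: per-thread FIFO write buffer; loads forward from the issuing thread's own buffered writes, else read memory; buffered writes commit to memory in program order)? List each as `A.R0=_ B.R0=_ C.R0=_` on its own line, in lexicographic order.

A.R0=1 B.R0=0 C.R0=0
A.R0=1 B.R0=0 C.R0=1
A.R0=1 B.R0=2 C.R0=0
A.R0=2 B.R0=0 C.R0=0
A.R0=2 B.R0=0 C.R0=1
A.R0=2 B.R0=2 C.R0=0

outcome vector order: (A.R0,B.R0,C.R0)
|TSO outcomes| = 6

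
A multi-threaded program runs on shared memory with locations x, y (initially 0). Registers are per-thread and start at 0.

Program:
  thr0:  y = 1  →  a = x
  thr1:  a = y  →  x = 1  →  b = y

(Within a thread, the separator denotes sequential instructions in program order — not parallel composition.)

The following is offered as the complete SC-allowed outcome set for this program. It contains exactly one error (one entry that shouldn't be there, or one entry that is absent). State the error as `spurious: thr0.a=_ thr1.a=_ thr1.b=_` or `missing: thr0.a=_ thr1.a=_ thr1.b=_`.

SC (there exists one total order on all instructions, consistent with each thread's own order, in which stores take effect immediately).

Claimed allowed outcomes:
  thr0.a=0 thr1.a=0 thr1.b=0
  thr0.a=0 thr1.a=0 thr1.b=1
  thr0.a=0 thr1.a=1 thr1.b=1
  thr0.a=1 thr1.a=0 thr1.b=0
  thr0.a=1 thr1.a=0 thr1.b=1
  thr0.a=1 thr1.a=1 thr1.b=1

spurious: thr0.a=0 thr1.a=0 thr1.b=0

outcome vector order: (thr0.a,thr1.a,thr1.b)
[SC] allowed = {(0,0,1), (0,1,1), (1,0,0), (1,0,1), (1,1,1)}
claimed∖SC = {(0,0,0)}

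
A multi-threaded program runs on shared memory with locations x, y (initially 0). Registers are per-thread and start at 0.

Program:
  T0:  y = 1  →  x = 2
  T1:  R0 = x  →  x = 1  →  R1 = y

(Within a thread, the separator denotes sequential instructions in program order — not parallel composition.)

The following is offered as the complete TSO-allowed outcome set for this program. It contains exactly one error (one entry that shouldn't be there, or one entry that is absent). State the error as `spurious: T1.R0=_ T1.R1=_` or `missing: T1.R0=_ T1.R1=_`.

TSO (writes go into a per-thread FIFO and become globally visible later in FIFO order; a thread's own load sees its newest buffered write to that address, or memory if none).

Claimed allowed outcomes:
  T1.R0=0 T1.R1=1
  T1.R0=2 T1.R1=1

missing: T1.R0=0 T1.R1=0

outcome vector order: (T1.R0,T1.R1)
under TSO → 0/0, 0/1, 2/1
TSO∖claimed = {0/0}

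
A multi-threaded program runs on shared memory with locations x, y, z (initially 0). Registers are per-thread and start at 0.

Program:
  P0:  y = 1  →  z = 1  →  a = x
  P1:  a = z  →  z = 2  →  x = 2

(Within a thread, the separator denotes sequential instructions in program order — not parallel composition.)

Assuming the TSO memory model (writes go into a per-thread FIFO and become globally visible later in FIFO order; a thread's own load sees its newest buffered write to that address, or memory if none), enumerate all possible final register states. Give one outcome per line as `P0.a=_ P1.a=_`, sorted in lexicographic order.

outcome vector order: (P0.a,P1.a)
|TSO outcomes| = 4

P0.a=0 P1.a=0
P0.a=0 P1.a=1
P0.a=2 P1.a=0
P0.a=2 P1.a=1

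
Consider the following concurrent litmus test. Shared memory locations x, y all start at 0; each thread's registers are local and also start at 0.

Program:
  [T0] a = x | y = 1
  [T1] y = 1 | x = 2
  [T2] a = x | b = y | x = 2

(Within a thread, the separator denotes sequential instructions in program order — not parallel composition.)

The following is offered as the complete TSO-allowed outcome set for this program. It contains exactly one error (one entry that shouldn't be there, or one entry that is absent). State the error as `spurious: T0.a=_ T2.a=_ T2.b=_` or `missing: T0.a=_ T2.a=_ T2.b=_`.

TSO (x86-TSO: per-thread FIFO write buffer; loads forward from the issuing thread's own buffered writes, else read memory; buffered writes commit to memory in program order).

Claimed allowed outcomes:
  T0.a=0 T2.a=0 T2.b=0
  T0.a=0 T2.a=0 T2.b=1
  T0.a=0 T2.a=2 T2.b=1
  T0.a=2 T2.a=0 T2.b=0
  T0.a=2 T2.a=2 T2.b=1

outcome vector order: (T0.a,T2.a,T2.b)
under TSO → 000; 001; 021; 200; 201; 221
TSO∖claimed = {201}

missing: T0.a=2 T2.a=0 T2.b=1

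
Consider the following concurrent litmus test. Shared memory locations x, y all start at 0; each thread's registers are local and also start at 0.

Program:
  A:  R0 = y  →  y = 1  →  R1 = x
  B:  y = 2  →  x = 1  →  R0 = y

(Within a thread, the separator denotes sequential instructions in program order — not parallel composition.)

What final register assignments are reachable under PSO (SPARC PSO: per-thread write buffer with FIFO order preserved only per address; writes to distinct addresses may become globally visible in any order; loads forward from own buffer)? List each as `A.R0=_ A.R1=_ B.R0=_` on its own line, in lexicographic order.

outcome vector order: (A.R0,A.R1,B.R0)
|PSO outcomes| = 8

A.R0=0 A.R1=0 B.R0=1
A.R0=0 A.R1=0 B.R0=2
A.R0=0 A.R1=1 B.R0=1
A.R0=0 A.R1=1 B.R0=2
A.R0=2 A.R1=0 B.R0=1
A.R0=2 A.R1=0 B.R0=2
A.R0=2 A.R1=1 B.R0=1
A.R0=2 A.R1=1 B.R0=2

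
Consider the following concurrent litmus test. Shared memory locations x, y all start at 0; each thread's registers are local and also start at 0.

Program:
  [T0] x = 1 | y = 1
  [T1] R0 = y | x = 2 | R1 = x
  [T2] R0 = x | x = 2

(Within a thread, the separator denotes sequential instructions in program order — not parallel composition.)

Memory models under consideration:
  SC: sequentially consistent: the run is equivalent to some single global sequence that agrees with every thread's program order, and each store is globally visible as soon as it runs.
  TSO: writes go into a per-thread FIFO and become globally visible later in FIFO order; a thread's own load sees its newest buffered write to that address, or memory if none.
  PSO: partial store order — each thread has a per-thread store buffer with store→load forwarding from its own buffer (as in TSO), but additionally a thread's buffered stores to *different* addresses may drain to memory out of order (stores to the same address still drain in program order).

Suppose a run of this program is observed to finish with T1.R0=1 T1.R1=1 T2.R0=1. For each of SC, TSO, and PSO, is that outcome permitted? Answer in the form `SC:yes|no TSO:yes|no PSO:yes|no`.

outcome vector order: (T1.R0,T1.R1,T2.R0)
SC: 9 outcomes — {0/1/0 0/1/1 0/1/2 0/2/0 0/2/1 0/2/2 1/2/0 1/2/1 1/2/2}
TSO: 9 outcomes — {0/1/0 0/1/1 0/1/2 0/2/0 0/2/1 0/2/2 1/2/0 1/2/1 1/2/2}
PSO: 12 outcomes — {0/1/0 0/1/1 0/1/2 0/2/0 0/2/1 0/2/2 1/1/0 1/1/1 1/1/2 1/2/0 1/2/1 1/2/2}
target 1/1/1 ∈ {PSO}

SC:no TSO:no PSO:yes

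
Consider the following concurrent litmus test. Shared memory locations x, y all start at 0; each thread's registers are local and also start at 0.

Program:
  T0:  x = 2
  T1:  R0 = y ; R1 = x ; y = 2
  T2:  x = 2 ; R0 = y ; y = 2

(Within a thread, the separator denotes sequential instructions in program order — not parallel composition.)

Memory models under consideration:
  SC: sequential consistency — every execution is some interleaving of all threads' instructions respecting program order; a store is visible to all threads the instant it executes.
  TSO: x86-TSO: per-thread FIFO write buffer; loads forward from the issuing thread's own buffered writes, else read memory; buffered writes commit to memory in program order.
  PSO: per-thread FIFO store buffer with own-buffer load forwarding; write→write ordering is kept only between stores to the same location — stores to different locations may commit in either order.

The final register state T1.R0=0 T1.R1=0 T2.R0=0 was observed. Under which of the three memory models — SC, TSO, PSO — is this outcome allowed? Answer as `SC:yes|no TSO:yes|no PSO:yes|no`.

SC:yes TSO:yes PSO:yes

outcome vector order: (T1.R0,T1.R1,T2.R0)
under SC → 000 002 020 022 220
under TSO → 000 002 020 022 220
under PSO → 000 002 020 022 200 220
target 000 ∈ {SC,TSO,PSO}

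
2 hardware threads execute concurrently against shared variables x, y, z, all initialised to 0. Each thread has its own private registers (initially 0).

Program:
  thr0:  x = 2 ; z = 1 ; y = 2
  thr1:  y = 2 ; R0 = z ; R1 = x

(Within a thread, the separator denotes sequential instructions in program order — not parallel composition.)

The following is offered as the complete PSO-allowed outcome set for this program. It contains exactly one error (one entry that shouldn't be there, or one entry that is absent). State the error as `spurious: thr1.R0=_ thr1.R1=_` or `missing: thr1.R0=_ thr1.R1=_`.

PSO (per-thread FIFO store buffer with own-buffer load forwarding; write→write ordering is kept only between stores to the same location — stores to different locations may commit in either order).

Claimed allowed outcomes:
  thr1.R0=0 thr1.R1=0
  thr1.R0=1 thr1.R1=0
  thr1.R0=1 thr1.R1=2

missing: thr1.R0=0 thr1.R1=2

outcome vector order: (thr1.R0,thr1.R1)
under PSO → 0/0 0/2 1/0 1/2
PSO∖claimed = {0/2}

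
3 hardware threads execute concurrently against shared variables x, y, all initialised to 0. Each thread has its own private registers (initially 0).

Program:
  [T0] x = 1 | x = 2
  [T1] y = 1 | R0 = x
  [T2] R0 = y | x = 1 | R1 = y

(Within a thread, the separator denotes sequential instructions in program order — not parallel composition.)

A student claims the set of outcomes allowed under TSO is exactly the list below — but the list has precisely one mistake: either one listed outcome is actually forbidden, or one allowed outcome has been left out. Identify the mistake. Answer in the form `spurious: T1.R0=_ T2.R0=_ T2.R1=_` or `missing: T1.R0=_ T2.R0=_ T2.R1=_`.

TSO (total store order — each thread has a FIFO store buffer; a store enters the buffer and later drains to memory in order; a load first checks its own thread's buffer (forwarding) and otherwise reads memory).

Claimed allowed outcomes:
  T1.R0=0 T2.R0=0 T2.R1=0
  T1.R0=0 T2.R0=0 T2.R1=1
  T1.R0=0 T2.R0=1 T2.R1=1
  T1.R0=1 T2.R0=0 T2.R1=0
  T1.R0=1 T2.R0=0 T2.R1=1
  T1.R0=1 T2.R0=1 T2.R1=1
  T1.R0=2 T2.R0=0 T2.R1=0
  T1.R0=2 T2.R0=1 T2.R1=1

missing: T1.R0=2 T2.R0=0 T2.R1=1

outcome vector order: (T1.R0,T2.R0,T2.R1)
under TSO → <0 0 0>; <0 0 1>; <0 1 1>; <1 0 0>; <1 0 1>; <1 1 1>; <2 0 0>; <2 0 1>; <2 1 1>
TSO∖claimed = {<2 0 1>}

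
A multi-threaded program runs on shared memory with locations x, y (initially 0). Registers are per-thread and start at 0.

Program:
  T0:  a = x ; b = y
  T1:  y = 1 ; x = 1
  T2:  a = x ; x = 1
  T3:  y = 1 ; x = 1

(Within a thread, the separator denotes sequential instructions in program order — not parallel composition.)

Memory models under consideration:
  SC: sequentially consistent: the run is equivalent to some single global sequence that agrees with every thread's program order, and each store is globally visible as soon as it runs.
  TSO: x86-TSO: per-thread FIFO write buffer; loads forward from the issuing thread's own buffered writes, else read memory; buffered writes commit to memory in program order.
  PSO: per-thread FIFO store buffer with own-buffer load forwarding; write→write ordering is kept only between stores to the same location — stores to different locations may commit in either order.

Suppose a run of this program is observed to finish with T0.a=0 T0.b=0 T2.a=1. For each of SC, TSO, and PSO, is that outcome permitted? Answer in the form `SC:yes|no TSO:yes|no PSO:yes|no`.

SC:yes TSO:yes PSO:yes

outcome vector order: (T0.a,T0.b,T2.a)
SC (7): 000 001 010 011 100 110 111
TSO (7): 000 001 010 011 100 110 111
PSO (8): 000 001 010 011 100 101 110 111
target 001 ∈ {SC,TSO,PSO}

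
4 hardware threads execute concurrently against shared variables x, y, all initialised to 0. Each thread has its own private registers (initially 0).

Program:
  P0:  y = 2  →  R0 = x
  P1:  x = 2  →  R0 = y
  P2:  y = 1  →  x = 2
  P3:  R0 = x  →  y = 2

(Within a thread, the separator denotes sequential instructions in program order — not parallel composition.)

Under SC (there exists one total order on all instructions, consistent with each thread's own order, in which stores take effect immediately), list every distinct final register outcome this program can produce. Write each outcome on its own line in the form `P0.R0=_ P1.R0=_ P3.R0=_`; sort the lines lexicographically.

P0.R0=0 P1.R0=1 P3.R0=0
P0.R0=0 P1.R0=1 P3.R0=2
P0.R0=0 P1.R0=2 P3.R0=0
P0.R0=0 P1.R0=2 P3.R0=2
P0.R0=2 P1.R0=0 P3.R0=0
P0.R0=2 P1.R0=0 P3.R0=2
P0.R0=2 P1.R0=1 P3.R0=0
P0.R0=2 P1.R0=1 P3.R0=2
P0.R0=2 P1.R0=2 P3.R0=0
P0.R0=2 P1.R0=2 P3.R0=2

outcome vector order: (P0.R0,P1.R0,P3.R0)
|SC outcomes| = 10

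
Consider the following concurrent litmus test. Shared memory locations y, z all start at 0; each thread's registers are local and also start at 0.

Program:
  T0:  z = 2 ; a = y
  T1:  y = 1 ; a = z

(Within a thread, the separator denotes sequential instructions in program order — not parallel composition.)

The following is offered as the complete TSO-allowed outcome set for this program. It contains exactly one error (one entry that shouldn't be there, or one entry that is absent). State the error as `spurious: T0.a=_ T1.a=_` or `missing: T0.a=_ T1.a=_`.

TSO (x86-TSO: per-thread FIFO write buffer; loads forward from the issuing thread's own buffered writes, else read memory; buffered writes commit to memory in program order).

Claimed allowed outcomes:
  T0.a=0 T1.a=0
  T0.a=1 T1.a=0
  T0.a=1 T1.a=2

missing: T0.a=0 T1.a=2

outcome vector order: (T0.a,T1.a)
under TSO → (0,0) (0,2) (1,0) (1,2)
TSO∖claimed = {(0,2)}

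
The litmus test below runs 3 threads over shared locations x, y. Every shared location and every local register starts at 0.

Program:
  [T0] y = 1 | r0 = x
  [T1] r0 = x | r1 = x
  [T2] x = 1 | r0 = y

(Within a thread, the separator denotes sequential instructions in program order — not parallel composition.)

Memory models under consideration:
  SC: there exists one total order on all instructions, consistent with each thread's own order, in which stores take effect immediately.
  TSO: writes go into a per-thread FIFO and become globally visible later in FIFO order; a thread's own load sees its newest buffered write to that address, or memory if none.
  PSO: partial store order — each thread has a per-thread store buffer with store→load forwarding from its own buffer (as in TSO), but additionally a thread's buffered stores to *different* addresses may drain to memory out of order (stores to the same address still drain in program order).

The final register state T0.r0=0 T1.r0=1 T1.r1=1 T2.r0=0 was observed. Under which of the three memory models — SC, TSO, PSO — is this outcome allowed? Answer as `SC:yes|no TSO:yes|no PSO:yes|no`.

SC:no TSO:yes PSO:yes

outcome vector order: (T0.r0,T1.r0,T1.r1,T2.r0)
under SC → <0 0 0 1>; <0 0 1 1>; <0 1 1 1>; <1 0 0 0>; <1 0 0 1>; <1 0 1 0>; <1 0 1 1>; <1 1 1 0>; <1 1 1 1>
under TSO → <0 0 0 0>; <0 0 0 1>; <0 0 1 0>; <0 0 1 1>; <0 1 1 0>; <0 1 1 1>; <1 0 0 0>; <1 0 0 1>; <1 0 1 0>; <1 0 1 1>; <1 1 1 0>; <1 1 1 1>
under PSO → <0 0 0 0>; <0 0 0 1>; <0 0 1 0>; <0 0 1 1>; <0 1 1 0>; <0 1 1 1>; <1 0 0 0>; <1 0 0 1>; <1 0 1 0>; <1 0 1 1>; <1 1 1 0>; <1 1 1 1>
target <0 1 1 0> ∈ {TSO,PSO}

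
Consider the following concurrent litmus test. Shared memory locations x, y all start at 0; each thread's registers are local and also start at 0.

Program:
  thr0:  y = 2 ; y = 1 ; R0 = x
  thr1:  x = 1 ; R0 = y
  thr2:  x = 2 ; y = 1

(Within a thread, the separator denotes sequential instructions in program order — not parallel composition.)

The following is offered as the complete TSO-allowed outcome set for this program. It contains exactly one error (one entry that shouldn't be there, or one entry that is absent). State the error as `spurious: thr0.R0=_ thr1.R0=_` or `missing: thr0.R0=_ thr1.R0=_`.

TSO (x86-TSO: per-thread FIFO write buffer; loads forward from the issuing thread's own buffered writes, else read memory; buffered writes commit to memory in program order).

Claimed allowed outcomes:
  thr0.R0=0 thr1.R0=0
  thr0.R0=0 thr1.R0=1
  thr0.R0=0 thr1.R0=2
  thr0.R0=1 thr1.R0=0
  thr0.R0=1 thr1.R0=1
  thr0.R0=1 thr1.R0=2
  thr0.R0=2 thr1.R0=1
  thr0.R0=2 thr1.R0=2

missing: thr0.R0=2 thr1.R0=0

outcome vector order: (thr0.R0,thr1.R0)
TSO (9): 00 01 02 10 11 12 20 21 22
TSO∖claimed = {20}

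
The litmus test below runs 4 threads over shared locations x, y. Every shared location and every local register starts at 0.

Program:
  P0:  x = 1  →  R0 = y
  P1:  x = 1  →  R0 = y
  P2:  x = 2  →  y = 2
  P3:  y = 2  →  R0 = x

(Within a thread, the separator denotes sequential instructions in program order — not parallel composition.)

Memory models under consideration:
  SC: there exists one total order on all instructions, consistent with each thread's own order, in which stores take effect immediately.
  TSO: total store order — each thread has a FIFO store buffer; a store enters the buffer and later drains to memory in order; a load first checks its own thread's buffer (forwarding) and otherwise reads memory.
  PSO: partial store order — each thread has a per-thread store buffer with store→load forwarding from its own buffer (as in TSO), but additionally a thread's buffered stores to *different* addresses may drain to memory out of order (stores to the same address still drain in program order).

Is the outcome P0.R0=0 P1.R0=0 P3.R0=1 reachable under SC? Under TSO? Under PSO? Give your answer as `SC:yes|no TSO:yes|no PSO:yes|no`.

SC:yes TSO:yes PSO:yes

outcome vector order: (P0.R0,P1.R0,P3.R0)
under SC → 001; 002; 021; 022; 201; 202; 220; 221; 222
under TSO → 000; 001; 002; 020; 021; 022; 200; 201; 202; 220; 221; 222
under PSO → 000; 001; 002; 020; 021; 022; 200; 201; 202; 220; 221; 222
target 001 ∈ {SC,TSO,PSO}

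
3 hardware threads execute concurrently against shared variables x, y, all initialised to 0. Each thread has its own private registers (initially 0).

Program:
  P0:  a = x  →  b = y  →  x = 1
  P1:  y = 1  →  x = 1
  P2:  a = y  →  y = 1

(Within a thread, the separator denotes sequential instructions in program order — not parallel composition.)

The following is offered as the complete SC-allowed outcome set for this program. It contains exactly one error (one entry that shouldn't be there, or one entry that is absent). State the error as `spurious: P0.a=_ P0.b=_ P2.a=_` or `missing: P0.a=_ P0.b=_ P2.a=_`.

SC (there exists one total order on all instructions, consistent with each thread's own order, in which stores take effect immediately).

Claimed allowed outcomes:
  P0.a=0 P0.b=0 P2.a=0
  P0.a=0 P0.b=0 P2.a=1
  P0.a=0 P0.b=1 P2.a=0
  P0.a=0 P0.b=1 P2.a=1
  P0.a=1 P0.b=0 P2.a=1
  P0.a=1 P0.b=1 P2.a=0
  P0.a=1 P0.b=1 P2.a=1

outcome vector order: (P0.a,P0.b,P2.a)
SC: 6 outcomes — {000, 001, 010, 011, 110, 111}
claimed∖SC = {101}

spurious: P0.a=1 P0.b=0 P2.a=1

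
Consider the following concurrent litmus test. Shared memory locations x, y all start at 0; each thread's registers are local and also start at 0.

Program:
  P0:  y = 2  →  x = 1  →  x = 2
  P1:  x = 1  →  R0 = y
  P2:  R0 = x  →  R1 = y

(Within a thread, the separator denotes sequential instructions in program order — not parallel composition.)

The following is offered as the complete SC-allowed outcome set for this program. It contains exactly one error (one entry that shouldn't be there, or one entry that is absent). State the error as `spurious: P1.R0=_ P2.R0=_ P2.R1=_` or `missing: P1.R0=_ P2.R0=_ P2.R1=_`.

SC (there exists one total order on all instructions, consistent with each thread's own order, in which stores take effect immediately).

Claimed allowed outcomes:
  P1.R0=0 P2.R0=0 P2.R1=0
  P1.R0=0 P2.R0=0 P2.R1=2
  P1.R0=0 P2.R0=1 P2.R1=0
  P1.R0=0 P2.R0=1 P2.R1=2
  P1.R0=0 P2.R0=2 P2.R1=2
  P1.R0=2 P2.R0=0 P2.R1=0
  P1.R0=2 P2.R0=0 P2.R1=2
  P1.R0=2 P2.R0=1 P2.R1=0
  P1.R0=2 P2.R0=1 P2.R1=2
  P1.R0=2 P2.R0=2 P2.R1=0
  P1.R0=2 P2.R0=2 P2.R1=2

spurious: P1.R0=2 P2.R0=2 P2.R1=0

outcome vector order: (P1.R0,P2.R0,P2.R1)
SC (10): (0,0,0), (0,0,2), (0,1,0), (0,1,2), (0,2,2), (2,0,0), (2,0,2), (2,1,0), (2,1,2), (2,2,2)
claimed∖SC = {(2,2,0)}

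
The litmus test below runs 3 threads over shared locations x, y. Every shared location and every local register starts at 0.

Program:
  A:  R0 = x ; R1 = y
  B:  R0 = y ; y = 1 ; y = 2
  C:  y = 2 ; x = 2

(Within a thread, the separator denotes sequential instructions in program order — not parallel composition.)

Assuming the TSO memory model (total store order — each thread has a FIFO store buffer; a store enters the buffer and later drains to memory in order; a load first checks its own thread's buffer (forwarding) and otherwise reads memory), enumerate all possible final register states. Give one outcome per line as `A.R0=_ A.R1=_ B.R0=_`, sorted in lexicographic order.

A.R0=0 A.R1=0 B.R0=0
A.R0=0 A.R1=0 B.R0=2
A.R0=0 A.R1=1 B.R0=0
A.R0=0 A.R1=1 B.R0=2
A.R0=0 A.R1=2 B.R0=0
A.R0=0 A.R1=2 B.R0=2
A.R0=2 A.R1=1 B.R0=0
A.R0=2 A.R1=1 B.R0=2
A.R0=2 A.R1=2 B.R0=0
A.R0=2 A.R1=2 B.R0=2

outcome vector order: (A.R0,A.R1,B.R0)
|TSO outcomes| = 10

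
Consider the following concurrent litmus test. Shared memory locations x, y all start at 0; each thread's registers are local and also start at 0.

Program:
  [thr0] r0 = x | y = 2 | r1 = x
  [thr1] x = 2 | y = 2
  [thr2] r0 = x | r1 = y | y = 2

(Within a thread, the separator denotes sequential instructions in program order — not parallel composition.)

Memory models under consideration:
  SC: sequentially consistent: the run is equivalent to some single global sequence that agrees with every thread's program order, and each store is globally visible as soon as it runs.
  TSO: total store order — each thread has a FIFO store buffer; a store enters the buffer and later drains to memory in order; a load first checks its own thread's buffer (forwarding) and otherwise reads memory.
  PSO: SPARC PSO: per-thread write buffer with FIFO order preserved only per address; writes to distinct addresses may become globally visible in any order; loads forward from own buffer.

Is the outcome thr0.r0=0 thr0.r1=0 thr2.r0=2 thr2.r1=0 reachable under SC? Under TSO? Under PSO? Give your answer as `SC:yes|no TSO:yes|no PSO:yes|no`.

SC:no TSO:yes PSO:yes

outcome vector order: (thr0.r0,thr0.r1,thr2.r0,thr2.r1)
SC: 11 outcomes — {0000; 0002; 0022; 0200; 0202; 0220; 0222; 2200; 2202; 2220; 2222}
TSO: 12 outcomes — {0000; 0002; 0020; 0022; 0200; 0202; 0220; 0222; 2200; 2202; 2220; 2222}
PSO: 12 outcomes — {0000; 0002; 0020; 0022; 0200; 0202; 0220; 0222; 2200; 2202; 2220; 2222}
target 0020 ∈ {TSO,PSO}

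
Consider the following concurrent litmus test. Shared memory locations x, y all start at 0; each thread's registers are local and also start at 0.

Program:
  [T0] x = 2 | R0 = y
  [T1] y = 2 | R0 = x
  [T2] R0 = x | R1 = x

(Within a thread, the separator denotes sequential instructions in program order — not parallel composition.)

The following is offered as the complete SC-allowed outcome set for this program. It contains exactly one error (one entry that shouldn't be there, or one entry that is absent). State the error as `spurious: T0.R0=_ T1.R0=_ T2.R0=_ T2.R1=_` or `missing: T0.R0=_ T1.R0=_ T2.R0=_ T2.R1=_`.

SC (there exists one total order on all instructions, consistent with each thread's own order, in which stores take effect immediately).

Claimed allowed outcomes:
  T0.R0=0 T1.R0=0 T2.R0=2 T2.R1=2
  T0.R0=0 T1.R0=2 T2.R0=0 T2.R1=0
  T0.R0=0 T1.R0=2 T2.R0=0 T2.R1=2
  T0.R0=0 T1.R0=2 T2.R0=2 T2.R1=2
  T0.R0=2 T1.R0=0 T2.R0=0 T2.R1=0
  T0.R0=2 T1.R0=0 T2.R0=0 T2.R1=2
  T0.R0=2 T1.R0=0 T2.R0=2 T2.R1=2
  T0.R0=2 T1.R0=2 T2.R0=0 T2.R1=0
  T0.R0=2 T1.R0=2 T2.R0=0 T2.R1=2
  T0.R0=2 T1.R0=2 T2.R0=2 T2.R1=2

spurious: T0.R0=0 T1.R0=0 T2.R0=2 T2.R1=2

outcome vector order: (T0.R0,T1.R0,T2.R0,T2.R1)
SC: 9 outcomes — {0200; 0202; 0222; 2000; 2002; 2022; 2200; 2202; 2222}
claimed∖SC = {0022}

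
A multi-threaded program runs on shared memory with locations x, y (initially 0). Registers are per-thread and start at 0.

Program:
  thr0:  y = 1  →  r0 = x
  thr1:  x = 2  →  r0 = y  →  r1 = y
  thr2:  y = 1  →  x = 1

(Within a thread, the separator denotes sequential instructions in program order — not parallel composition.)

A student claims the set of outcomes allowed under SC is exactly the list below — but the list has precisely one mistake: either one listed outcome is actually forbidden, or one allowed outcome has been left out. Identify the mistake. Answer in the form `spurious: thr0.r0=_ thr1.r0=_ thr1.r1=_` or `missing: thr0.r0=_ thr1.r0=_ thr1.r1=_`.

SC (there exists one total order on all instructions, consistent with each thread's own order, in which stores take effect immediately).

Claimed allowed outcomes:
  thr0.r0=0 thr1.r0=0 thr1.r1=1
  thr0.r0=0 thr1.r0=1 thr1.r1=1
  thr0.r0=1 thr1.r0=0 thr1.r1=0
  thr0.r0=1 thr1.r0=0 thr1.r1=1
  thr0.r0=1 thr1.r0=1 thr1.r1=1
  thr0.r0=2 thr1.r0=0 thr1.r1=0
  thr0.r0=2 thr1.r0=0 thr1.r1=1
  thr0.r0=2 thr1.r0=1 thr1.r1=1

spurious: thr0.r0=0 thr1.r0=0 thr1.r1=1

outcome vector order: (thr0.r0,thr1.r0,thr1.r1)
SC (7): <0 1 1>; <1 0 0>; <1 0 1>; <1 1 1>; <2 0 0>; <2 0 1>; <2 1 1>
claimed∖SC = {<0 0 1>}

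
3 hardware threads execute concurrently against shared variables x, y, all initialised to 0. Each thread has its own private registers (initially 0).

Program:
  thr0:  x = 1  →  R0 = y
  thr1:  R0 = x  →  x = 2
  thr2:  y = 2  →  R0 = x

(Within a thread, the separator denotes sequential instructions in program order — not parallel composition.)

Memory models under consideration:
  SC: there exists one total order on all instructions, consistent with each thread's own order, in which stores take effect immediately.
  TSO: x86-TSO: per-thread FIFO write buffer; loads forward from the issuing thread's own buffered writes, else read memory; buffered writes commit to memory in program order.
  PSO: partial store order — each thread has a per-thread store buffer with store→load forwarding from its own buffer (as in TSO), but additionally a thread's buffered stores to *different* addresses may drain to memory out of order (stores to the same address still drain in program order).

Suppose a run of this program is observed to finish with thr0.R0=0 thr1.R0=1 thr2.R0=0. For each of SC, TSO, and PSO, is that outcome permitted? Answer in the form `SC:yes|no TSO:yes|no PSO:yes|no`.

outcome vector order: (thr0.R0,thr1.R0,thr2.R0)
SC (10): 0/0/1; 0/0/2; 0/1/1; 0/1/2; 2/0/0; 2/0/1; 2/0/2; 2/1/0; 2/1/1; 2/1/2
TSO (12): 0/0/0; 0/0/1; 0/0/2; 0/1/0; 0/1/1; 0/1/2; 2/0/0; 2/0/1; 2/0/2; 2/1/0; 2/1/1; 2/1/2
PSO (12): 0/0/0; 0/0/1; 0/0/2; 0/1/0; 0/1/1; 0/1/2; 2/0/0; 2/0/1; 2/0/2; 2/1/0; 2/1/1; 2/1/2
target 0/1/0 ∈ {TSO,PSO}

SC:no TSO:yes PSO:yes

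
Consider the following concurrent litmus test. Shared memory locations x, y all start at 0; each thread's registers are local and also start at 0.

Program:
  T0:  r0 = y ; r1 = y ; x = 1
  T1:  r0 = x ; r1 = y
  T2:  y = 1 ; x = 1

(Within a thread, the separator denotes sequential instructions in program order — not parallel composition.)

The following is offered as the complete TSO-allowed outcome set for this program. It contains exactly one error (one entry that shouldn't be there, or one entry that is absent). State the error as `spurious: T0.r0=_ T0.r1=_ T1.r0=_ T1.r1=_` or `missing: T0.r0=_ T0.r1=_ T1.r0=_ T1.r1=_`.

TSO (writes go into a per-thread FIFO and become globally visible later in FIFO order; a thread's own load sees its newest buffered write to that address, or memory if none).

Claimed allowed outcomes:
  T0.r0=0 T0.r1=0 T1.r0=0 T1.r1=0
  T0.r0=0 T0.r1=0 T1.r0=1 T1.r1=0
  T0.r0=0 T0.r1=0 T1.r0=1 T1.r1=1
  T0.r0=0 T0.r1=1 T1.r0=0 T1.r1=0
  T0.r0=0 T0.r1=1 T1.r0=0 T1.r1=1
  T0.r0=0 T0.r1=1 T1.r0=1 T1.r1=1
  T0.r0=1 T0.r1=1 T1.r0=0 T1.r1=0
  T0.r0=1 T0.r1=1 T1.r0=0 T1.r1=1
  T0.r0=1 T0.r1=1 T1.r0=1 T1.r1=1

outcome vector order: (T0.r0,T0.r1,T1.r0,T1.r1)
[TSO] allowed = {0000 0001 0010 0011 0100 0101 0111 1100 1101 1111}
TSO∖claimed = {0001}

missing: T0.r0=0 T0.r1=0 T1.r0=0 T1.r1=1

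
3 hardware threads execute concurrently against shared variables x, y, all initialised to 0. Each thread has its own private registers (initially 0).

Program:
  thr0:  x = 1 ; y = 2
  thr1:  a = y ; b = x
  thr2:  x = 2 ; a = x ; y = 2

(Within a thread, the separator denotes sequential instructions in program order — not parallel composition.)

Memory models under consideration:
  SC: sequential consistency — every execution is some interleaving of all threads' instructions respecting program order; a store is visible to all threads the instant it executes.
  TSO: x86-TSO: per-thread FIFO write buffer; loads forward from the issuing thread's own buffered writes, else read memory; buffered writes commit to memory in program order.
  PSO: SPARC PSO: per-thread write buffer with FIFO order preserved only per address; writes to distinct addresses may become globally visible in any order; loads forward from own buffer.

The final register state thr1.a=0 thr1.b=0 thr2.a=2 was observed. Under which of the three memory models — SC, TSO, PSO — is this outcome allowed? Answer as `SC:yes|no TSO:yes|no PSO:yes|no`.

SC:yes TSO:yes PSO:yes

outcome vector order: (thr1.a,thr1.b,thr2.a)
[SC] allowed = {<0 0 1> <0 0 2> <0 1 1> <0 1 2> <0 2 1> <0 2 2> <2 1 1> <2 1 2> <2 2 2>}
[TSO] allowed = {<0 0 1> <0 0 2> <0 1 1> <0 1 2> <0 2 1> <0 2 2> <2 1 1> <2 1 2> <2 2 2>}
[PSO] allowed = {<0 0 1> <0 0 2> <0 1 1> <0 1 2> <0 2 1> <0 2 2> <2 0 1> <2 0 2> <2 1 1> <2 1 2> <2 2 1> <2 2 2>}
target <0 0 2> ∈ {SC,TSO,PSO}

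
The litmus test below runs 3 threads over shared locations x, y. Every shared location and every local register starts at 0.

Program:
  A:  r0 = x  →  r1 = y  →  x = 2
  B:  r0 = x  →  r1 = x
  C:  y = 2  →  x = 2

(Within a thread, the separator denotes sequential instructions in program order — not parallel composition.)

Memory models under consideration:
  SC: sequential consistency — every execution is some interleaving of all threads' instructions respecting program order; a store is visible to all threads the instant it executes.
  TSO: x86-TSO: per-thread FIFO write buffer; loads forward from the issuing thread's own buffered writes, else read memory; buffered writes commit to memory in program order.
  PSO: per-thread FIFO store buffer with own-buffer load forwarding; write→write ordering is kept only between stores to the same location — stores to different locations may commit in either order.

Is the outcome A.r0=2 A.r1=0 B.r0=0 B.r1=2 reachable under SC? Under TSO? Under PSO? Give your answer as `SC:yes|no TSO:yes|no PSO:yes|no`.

outcome vector order: (A.r0,A.r1,B.r0,B.r1)
SC: 9 outcomes — {0/0/0/0; 0/0/0/2; 0/0/2/2; 0/2/0/0; 0/2/0/2; 0/2/2/2; 2/2/0/0; 2/2/0/2; 2/2/2/2}
TSO: 9 outcomes — {0/0/0/0; 0/0/0/2; 0/0/2/2; 0/2/0/0; 0/2/0/2; 0/2/2/2; 2/2/0/0; 2/2/0/2; 2/2/2/2}
PSO: 12 outcomes — {0/0/0/0; 0/0/0/2; 0/0/2/2; 0/2/0/0; 0/2/0/2; 0/2/2/2; 2/0/0/0; 2/0/0/2; 2/0/2/2; 2/2/0/0; 2/2/0/2; 2/2/2/2}
target 2/0/0/2 ∈ {PSO}

SC:no TSO:no PSO:yes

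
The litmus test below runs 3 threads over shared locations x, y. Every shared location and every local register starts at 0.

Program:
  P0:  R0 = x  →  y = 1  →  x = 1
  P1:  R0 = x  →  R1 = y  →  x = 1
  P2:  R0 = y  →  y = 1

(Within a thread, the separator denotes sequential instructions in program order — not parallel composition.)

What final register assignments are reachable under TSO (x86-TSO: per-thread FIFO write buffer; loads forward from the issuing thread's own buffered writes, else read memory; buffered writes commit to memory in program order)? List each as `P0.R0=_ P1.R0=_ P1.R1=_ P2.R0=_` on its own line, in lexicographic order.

outcome vector order: (P0.R0,P1.R0,P1.R1,P2.R0)
|TSO outcomes| = 9

P0.R0=0 P1.R0=0 P1.R1=0 P2.R0=0
P0.R0=0 P1.R0=0 P1.R1=0 P2.R0=1
P0.R0=0 P1.R0=0 P1.R1=1 P2.R0=0
P0.R0=0 P1.R0=0 P1.R1=1 P2.R0=1
P0.R0=0 P1.R0=1 P1.R1=1 P2.R0=0
P0.R0=0 P1.R0=1 P1.R1=1 P2.R0=1
P0.R0=1 P1.R0=0 P1.R1=0 P2.R0=0
P0.R0=1 P1.R0=0 P1.R1=0 P2.R0=1
P0.R0=1 P1.R0=0 P1.R1=1 P2.R0=0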